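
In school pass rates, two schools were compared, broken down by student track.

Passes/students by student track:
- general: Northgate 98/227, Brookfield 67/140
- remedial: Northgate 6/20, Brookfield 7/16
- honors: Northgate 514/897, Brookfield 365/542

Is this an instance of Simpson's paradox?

General: Northgate 98/227 = 43.2%, Brookfield 67/140 = 47.9% → Brookfield
Remedial: Northgate 6/20 = 30.0%, Brookfield 7/16 = 43.8% → Brookfield
Honors: Northgate 514/897 = 57.3%, Brookfield 365/542 = 67.3% → Brookfield
Overall: Northgate 618/1144 = 54.0%, Brookfield 439/698 = 62.9% → Brookfield
Brookfield wins overall and in every student group — no reversal.

No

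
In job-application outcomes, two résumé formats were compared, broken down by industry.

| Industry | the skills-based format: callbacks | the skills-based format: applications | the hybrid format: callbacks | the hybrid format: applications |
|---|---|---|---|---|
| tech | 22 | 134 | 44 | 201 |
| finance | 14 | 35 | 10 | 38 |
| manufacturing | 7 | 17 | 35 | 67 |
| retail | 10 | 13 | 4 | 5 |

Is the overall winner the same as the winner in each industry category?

Tech: the skills-based format 22/134 = 16.4%, the hybrid format 44/201 = 21.9% → the hybrid format
Finance: the skills-based format 14/35 = 40.0%, the hybrid format 10/38 = 26.3% → the skills-based format
Manufacturing: the skills-based format 7/17 = 41.2%, the hybrid format 35/67 = 52.2% → the hybrid format
Retail: the skills-based format 10/13 = 76.9%, the hybrid format 4/5 = 80.0% → the hybrid format
Overall: the skills-based format 53/199 = 26.6%, the hybrid format 93/311 = 29.9% → the hybrid format
Neither sweeps: the skills-based format wins 1 of 4 groups, the hybrid format wins 3. The hybrid format wins overall but not every group — no Simpson reversal.

No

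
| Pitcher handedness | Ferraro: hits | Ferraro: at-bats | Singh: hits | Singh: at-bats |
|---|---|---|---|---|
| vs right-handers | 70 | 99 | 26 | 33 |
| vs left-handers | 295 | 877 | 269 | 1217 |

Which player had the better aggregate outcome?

Ferraro

Vs right-handers: Ferraro 70/99 = 70.7%, Singh 26/33 = 78.8% → Singh
Vs left-handers: Ferraro 295/877 = 33.6%, Singh 269/1217 = 22.1% → Ferraro
Overall: Ferraro 365/976 = 37.4%, Singh 295/1250 = 23.6% → Ferraro
(Neither sweeps every pitcher group, but Ferraro has the higher pooled rate.)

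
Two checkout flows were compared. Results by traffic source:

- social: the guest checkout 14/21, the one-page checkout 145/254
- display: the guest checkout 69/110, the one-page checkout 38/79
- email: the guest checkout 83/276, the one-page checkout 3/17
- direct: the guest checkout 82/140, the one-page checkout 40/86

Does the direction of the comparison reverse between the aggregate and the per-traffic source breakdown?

Yes

Social: the guest checkout 14/21 = 66.7%, the one-page checkout 145/254 = 57.1% → the guest checkout
Display: the guest checkout 69/110 = 62.7%, the one-page checkout 38/79 = 48.1% → the guest checkout
Email: the guest checkout 83/276 = 30.1%, the one-page checkout 3/17 = 17.6% → the guest checkout
Direct: the guest checkout 82/140 = 58.6%, the one-page checkout 40/86 = 46.5% → the guest checkout
Overall: the guest checkout 248/547 = 45.3%, the one-page checkout 226/436 = 51.8% → the one-page checkout
The guest checkout wins each traffic group but the one-page checkout wins overall — the comparison reverses. The guest checkout's sessions skew toward email, which has a lower base rate.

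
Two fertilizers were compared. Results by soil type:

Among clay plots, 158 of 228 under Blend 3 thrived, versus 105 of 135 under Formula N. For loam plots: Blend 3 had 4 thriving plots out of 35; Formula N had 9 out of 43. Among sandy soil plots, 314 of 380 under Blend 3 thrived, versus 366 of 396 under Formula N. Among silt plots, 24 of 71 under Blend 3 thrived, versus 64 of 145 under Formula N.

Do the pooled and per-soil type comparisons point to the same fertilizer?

Clay: Blend 3 158/228 = 69.3%, Formula N 105/135 = 77.8% → Formula N
Loam: Blend 3 4/35 = 11.4%, Formula N 9/43 = 20.9% → Formula N
Sandy soil: Blend 3 314/380 = 82.6%, Formula N 366/396 = 92.4% → Formula N
Silt: Blend 3 24/71 = 33.8%, Formula N 64/145 = 44.1% → Formula N
Overall: Blend 3 500/714 = 70.0%, Formula N 544/719 = 75.7% → Formula N
Formula N wins overall and in every soil group — no reversal.

Yes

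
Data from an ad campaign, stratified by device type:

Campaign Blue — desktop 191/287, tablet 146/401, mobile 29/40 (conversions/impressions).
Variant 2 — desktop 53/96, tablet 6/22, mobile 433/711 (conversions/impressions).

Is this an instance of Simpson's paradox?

Yes

Desktop: Campaign Blue 191/287 = 66.6%, Variant 2 53/96 = 55.2% → Campaign Blue
Tablet: Campaign Blue 146/401 = 36.4%, Variant 2 6/22 = 27.3% → Campaign Blue
Mobile: Campaign Blue 29/40 = 72.5%, Variant 2 433/711 = 60.9% → Campaign Blue
Overall: Campaign Blue 366/728 = 50.3%, Variant 2 492/829 = 59.3% → Variant 2
Campaign Blue wins each device group but Variant 2 wins overall — the comparison reverses. Campaign Blue's impressions skew toward tablet, which has a lower base rate.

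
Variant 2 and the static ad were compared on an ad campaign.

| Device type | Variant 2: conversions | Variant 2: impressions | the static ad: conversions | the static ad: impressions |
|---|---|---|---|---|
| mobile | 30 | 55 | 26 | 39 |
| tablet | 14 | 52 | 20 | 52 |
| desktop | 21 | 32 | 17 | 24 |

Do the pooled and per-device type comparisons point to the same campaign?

Yes

Mobile: Variant 2 30/55 = 54.5%, the static ad 26/39 = 66.7% → the static ad
Tablet: Variant 2 14/52 = 26.9%, the static ad 20/52 = 38.5% → the static ad
Desktop: Variant 2 21/32 = 65.6%, the static ad 17/24 = 70.8% → the static ad
Overall: Variant 2 65/139 = 46.8%, the static ad 63/115 = 54.8% → the static ad
The static ad wins overall and in every device group — no reversal.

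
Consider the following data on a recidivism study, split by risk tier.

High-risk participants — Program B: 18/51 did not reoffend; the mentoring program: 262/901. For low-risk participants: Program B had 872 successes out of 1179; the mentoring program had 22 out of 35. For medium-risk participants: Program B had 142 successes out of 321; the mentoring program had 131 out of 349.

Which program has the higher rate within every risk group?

High-risk: Program B 18/51 = 35.3%, the mentoring program 262/901 = 29.1% → Program B
Low-risk: Program B 872/1179 = 74.0%, the mentoring program 22/35 = 62.9% → Program B
Medium-risk: Program B 142/321 = 44.2%, the mentoring program 131/349 = 37.5% → Program B
Program B has the higher rate in all 3 groups.

Program B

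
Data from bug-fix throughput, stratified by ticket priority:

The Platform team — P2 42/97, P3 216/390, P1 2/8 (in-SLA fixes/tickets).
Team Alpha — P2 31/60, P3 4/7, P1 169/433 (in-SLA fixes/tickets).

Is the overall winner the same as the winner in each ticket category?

P2: the Platform team 42/97 = 43.3%, Team Alpha 31/60 = 51.7% → Team Alpha
P3: the Platform team 216/390 = 55.4%, Team Alpha 4/7 = 57.1% → Team Alpha
P1: the Platform team 2/8 = 25.0%, Team Alpha 169/433 = 39.0% → Team Alpha
Overall: the Platform team 260/495 = 52.5%, Team Alpha 204/500 = 40.8% → the Platform team
Team Alpha wins each ticket group but the Platform team wins overall — the comparison reverses. Team Alpha's tickets skew toward P1, which has a lower base rate.

No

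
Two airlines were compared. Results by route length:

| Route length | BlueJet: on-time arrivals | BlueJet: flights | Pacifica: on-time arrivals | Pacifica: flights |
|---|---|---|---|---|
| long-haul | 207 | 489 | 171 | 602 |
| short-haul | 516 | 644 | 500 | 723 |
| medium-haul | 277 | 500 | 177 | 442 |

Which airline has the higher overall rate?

BlueJet

Long-haul: BlueJet 207/489 = 42.3%, Pacifica 171/602 = 28.4% → BlueJet
Short-haul: BlueJet 516/644 = 80.1%, Pacifica 500/723 = 69.2% → BlueJet
Medium-haul: BlueJet 277/500 = 55.4%, Pacifica 177/442 = 40.0% → BlueJet
Overall: BlueJet 1000/1633 = 61.2%, Pacifica 848/1767 = 48.0% → BlueJet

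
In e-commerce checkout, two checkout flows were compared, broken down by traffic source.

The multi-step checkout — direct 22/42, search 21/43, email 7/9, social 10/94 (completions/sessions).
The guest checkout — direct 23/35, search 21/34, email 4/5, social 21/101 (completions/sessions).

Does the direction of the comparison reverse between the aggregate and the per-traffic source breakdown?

No

Direct: the multi-step checkout 22/42 = 52.4%, the guest checkout 23/35 = 65.7% → the guest checkout
Search: the multi-step checkout 21/43 = 48.8%, the guest checkout 21/34 = 61.8% → the guest checkout
Email: the multi-step checkout 7/9 = 77.8%, the guest checkout 4/5 = 80.0% → the guest checkout
Social: the multi-step checkout 10/94 = 10.6%, the guest checkout 21/101 = 20.8% → the guest checkout
Overall: the multi-step checkout 60/188 = 31.9%, the guest checkout 69/175 = 39.4% → the guest checkout
The guest checkout wins overall and in every traffic group — no reversal.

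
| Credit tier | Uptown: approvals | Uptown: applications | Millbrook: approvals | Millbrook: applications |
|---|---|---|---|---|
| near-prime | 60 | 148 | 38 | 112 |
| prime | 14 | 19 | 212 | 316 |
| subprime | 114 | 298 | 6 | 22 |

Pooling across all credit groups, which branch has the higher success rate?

Millbrook

Near-prime: Uptown 60/148 = 40.5%, Millbrook 38/112 = 33.9% → Uptown
Prime: Uptown 14/19 = 73.7%, Millbrook 212/316 = 67.1% → Uptown
Subprime: Uptown 114/298 = 38.3%, Millbrook 6/22 = 27.3% → Uptown
Overall: Uptown 188/465 = 40.4%, Millbrook 256/450 = 56.9% → Millbrook
(Uptown wins every credit group but Millbrook wins overall — Uptown's applications skew toward the low-rate subprime group.)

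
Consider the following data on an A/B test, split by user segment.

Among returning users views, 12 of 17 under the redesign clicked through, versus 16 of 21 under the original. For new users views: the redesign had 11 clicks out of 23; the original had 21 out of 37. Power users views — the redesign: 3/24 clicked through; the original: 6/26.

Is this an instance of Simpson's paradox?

Returning users: the redesign 12/17 = 70.6%, the original 16/21 = 76.2% → the original
New users: the redesign 11/23 = 47.8%, the original 21/37 = 56.8% → the original
Power users: the redesign 3/24 = 12.5%, the original 6/26 = 23.1% → the original
Overall: the redesign 26/64 = 40.6%, the original 43/84 = 51.2% → the original
The original wins overall and in every user group — no reversal.

No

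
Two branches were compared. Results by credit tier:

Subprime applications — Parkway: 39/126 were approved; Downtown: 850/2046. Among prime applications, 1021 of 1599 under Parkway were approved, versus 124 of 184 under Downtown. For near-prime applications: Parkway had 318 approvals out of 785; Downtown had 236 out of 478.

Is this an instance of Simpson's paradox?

Yes

Subprime: Parkway 39/126 = 31.0%, Downtown 850/2046 = 41.5% → Downtown
Prime: Parkway 1021/1599 = 63.9%, Downtown 124/184 = 67.4% → Downtown
Near-prime: Parkway 318/785 = 40.5%, Downtown 236/478 = 49.4% → Downtown
Overall: Parkway 1378/2510 = 54.9%, Downtown 1210/2708 = 44.7% → Parkway
Downtown wins each credit group but Parkway wins overall — the comparison reverses. Downtown's applications skew toward subprime, which has a lower base rate.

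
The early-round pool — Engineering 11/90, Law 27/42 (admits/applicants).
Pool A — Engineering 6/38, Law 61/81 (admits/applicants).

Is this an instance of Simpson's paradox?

Engineering: the early-round pool 11/90 = 12.2%, Pool A 6/38 = 15.8% → Pool A
Law: the early-round pool 27/42 = 64.3%, Pool A 61/81 = 75.3% → Pool A
Overall: the early-round pool 38/132 = 28.8%, Pool A 67/119 = 56.3% → Pool A
Pool A wins overall and in every department group — no reversal.

No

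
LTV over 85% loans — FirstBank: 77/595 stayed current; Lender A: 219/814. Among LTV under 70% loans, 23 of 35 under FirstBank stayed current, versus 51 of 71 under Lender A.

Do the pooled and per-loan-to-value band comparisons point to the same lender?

Yes

LTV over 85%: FirstBank 77/595 = 12.9%, Lender A 219/814 = 26.9% → Lender A
LTV under 70%: FirstBank 23/35 = 65.7%, Lender A 51/71 = 71.8% → Lender A
Overall: FirstBank 100/630 = 15.9%, Lender A 270/885 = 30.5% → Lender A
Lender A wins overall and in every loan-to-value group — no reversal.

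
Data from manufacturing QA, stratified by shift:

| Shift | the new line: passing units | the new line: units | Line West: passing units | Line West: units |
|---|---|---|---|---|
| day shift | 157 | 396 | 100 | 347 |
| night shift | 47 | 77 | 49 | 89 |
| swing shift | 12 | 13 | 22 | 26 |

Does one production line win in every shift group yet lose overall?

No

Day shift: the new line 157/396 = 39.6%, Line West 100/347 = 28.8% → the new line
Night shift: the new line 47/77 = 61.0%, Line West 49/89 = 55.1% → the new line
Swing shift: the new line 12/13 = 92.3%, Line West 22/26 = 84.6% → the new line
Overall: the new line 216/486 = 44.4%, Line West 171/462 = 37.0% → the new line
The new line wins overall and in every shift group — no reversal.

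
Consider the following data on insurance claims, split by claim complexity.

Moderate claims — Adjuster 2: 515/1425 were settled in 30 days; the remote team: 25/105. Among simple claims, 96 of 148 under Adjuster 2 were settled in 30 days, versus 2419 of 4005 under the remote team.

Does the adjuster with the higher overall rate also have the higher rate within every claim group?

No

Moderate: Adjuster 2 515/1425 = 36.1%, the remote team 25/105 = 23.8% → Adjuster 2
Simple: Adjuster 2 96/148 = 64.9%, the remote team 2419/4005 = 60.4% → Adjuster 2
Overall: Adjuster 2 611/1573 = 38.8%, the remote team 2444/4110 = 59.5% → the remote team
Adjuster 2 wins each claim group but the remote team wins overall — the comparison reverses. Adjuster 2's claims skew toward moderate, which has a lower base rate.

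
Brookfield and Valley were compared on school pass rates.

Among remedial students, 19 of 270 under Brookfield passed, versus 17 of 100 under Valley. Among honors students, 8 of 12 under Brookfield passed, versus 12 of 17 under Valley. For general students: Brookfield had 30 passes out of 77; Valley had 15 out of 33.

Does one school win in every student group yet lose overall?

Remedial: Brookfield 19/270 = 7.0%, Valley 17/100 = 17.0% → Valley
Honors: Brookfield 8/12 = 66.7%, Valley 12/17 = 70.6% → Valley
General: Brookfield 30/77 = 39.0%, Valley 15/33 = 45.5% → Valley
Overall: Brookfield 57/359 = 15.9%, Valley 44/150 = 29.3% → Valley
Valley wins overall and in every student group — no reversal.

No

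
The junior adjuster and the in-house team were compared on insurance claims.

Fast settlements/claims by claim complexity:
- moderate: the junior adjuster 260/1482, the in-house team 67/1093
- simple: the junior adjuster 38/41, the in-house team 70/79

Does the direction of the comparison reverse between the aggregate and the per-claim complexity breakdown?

Moderate: the junior adjuster 260/1482 = 17.5%, the in-house team 67/1093 = 6.1% → the junior adjuster
Simple: the junior adjuster 38/41 = 92.7%, the in-house team 70/79 = 88.6% → the junior adjuster
Overall: the junior adjuster 298/1523 = 19.6%, the in-house team 137/1172 = 11.7% → the junior adjuster
The junior adjuster wins overall and in every claim group — no reversal.

No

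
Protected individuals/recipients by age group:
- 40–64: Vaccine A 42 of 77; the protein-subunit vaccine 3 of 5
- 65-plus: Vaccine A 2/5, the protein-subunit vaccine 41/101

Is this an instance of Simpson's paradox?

Yes

40–64: Vaccine A 42/77 = 54.5%, the protein-subunit vaccine 3/5 = 60.0% → the protein-subunit vaccine
65-plus: Vaccine A 2/5 = 40.0%, the protein-subunit vaccine 41/101 = 40.6% → the protein-subunit vaccine
Overall: Vaccine A 44/82 = 53.7%, the protein-subunit vaccine 44/106 = 41.5% → Vaccine A
The protein-subunit vaccine wins each age group but Vaccine A wins overall — the comparison reverses. The protein-subunit vaccine's recipients skew toward 65-plus, which has a lower base rate.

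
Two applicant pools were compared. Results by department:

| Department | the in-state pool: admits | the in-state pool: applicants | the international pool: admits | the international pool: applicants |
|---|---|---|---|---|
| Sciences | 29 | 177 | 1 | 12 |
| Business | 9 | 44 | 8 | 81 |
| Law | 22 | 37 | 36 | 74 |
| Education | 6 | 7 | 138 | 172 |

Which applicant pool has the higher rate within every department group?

the in-state pool

Sciences: the in-state pool 29/177 = 16.4%, the international pool 1/12 = 8.3% → the in-state pool
Business: the in-state pool 9/44 = 20.5%, the international pool 8/81 = 9.9% → the in-state pool
Law: the in-state pool 22/37 = 59.5%, the international pool 36/74 = 48.6% → the in-state pool
Education: the in-state pool 6/7 = 85.7%, the international pool 138/172 = 80.2% → the in-state pool
The in-state pool has the higher rate in all 4 groups.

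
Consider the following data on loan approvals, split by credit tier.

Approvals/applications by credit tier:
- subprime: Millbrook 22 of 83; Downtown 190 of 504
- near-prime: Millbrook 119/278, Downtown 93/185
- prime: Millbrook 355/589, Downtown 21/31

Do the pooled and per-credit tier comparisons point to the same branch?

Subprime: Millbrook 22/83 = 26.5%, Downtown 190/504 = 37.7% → Downtown
Near-prime: Millbrook 119/278 = 42.8%, Downtown 93/185 = 50.3% → Downtown
Prime: Millbrook 355/589 = 60.3%, Downtown 21/31 = 67.7% → Downtown
Overall: Millbrook 496/950 = 52.2%, Downtown 304/720 = 42.2% → Millbrook
Downtown wins each credit group but Millbrook wins overall — the comparison reverses. Downtown's applications skew toward subprime, which has a lower base rate.

No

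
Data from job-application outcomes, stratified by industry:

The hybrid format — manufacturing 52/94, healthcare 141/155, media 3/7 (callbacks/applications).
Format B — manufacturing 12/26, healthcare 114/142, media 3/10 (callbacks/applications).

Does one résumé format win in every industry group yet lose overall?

No

Manufacturing: the hybrid format 52/94 = 55.3%, Format B 12/26 = 46.2% → the hybrid format
Healthcare: the hybrid format 141/155 = 91.0%, Format B 114/142 = 80.3% → the hybrid format
Media: the hybrid format 3/7 = 42.9%, Format B 3/10 = 30.0% → the hybrid format
Overall: the hybrid format 196/256 = 76.6%, Format B 129/178 = 72.5% → the hybrid format
The hybrid format wins overall and in every industry group — no reversal.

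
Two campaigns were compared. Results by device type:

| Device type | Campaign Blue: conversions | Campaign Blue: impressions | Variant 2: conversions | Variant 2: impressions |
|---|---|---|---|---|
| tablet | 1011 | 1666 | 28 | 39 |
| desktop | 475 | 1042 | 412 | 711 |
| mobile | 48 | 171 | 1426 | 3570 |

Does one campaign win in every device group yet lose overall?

Yes

Tablet: Campaign Blue 1011/1666 = 60.7%, Variant 2 28/39 = 71.8% → Variant 2
Desktop: Campaign Blue 475/1042 = 45.6%, Variant 2 412/711 = 57.9% → Variant 2
Mobile: Campaign Blue 48/171 = 28.1%, Variant 2 1426/3570 = 39.9% → Variant 2
Overall: Campaign Blue 1534/2879 = 53.3%, Variant 2 1866/4320 = 43.2% → Campaign Blue
Variant 2 wins each device group but Campaign Blue wins overall — the comparison reverses. Variant 2's impressions skew toward mobile, which has a lower base rate.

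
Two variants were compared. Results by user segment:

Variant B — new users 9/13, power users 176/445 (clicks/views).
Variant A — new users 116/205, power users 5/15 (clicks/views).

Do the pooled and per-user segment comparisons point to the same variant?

No

New users: Variant B 9/13 = 69.2%, Variant A 116/205 = 56.6% → Variant B
Power users: Variant B 176/445 = 39.6%, Variant A 5/15 = 33.3% → Variant B
Overall: Variant B 185/458 = 40.4%, Variant A 121/220 = 55.0% → Variant A
Variant B wins each user group but Variant A wins overall — the comparison reverses. Variant B's views skew toward power users, which has a lower base rate.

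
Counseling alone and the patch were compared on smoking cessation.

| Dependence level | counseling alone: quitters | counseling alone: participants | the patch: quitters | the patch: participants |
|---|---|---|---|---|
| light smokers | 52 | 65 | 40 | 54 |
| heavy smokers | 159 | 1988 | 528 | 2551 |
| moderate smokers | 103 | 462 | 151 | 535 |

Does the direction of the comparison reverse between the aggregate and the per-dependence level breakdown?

No

Light smokers: counseling alone 52/65 = 80.0%, the patch 40/54 = 74.1% → counseling alone
Heavy smokers: counseling alone 159/1988 = 8.0%, the patch 528/2551 = 20.7% → the patch
Moderate smokers: counseling alone 103/462 = 22.3%, the patch 151/535 = 28.2% → the patch
Overall: counseling alone 314/2515 = 12.5%, the patch 719/3140 = 22.9% → the patch
Neither sweeps: counseling alone wins 1 of 3 groups, the patch wins 2. The patch wins overall but not every group — no Simpson reversal.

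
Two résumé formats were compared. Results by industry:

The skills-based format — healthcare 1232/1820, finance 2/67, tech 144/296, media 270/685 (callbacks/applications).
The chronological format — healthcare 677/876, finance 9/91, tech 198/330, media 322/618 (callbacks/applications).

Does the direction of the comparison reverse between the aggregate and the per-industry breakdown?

No

Healthcare: the skills-based format 1232/1820 = 67.7%, the chronological format 677/876 = 77.3% → the chronological format
Finance: the skills-based format 2/67 = 3.0%, the chronological format 9/91 = 9.9% → the chronological format
Tech: the skills-based format 144/296 = 48.6%, the chronological format 198/330 = 60.0% → the chronological format
Media: the skills-based format 270/685 = 39.4%, the chronological format 322/618 = 52.1% → the chronological format
Overall: the skills-based format 1648/2868 = 57.5%, the chronological format 1206/1915 = 63.0% → the chronological format
The chronological format wins overall and in every industry group — no reversal.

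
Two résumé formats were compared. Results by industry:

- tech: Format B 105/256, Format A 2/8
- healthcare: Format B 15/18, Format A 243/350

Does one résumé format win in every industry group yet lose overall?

Tech: Format B 105/256 = 41.0%, Format A 2/8 = 25.0% → Format B
Healthcare: Format B 15/18 = 83.3%, Format A 243/350 = 69.4% → Format B
Overall: Format B 120/274 = 43.8%, Format A 245/358 = 68.4% → Format A
Format B wins each industry group but Format A wins overall — the comparison reverses. Format B's applications skew toward tech, which has a lower base rate.

Yes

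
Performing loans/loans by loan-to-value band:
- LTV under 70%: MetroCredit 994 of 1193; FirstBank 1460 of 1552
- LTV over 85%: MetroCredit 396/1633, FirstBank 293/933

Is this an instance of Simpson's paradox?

LTV under 70%: MetroCredit 994/1193 = 83.3%, FirstBank 1460/1552 = 94.1% → FirstBank
LTV over 85%: MetroCredit 396/1633 = 24.2%, FirstBank 293/933 = 31.4% → FirstBank
Overall: MetroCredit 1390/2826 = 49.2%, FirstBank 1753/2485 = 70.5% → FirstBank
FirstBank wins overall and in every loan-to-value group — no reversal.

No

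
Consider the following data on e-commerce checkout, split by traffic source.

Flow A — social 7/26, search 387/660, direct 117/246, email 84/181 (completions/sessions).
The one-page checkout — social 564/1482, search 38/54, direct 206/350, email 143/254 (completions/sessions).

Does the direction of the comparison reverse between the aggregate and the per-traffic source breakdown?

Social: Flow A 7/26 = 26.9%, the one-page checkout 564/1482 = 38.1% → the one-page checkout
Search: Flow A 387/660 = 58.6%, the one-page checkout 38/54 = 70.4% → the one-page checkout
Direct: Flow A 117/246 = 47.6%, the one-page checkout 206/350 = 58.9% → the one-page checkout
Email: Flow A 84/181 = 46.4%, the one-page checkout 143/254 = 56.3% → the one-page checkout
Overall: Flow A 595/1113 = 53.5%, the one-page checkout 951/2140 = 44.4% → Flow A
The one-page checkout wins each traffic group but Flow A wins overall — the comparison reverses. The one-page checkout's sessions skew toward social, which has a lower base rate.

Yes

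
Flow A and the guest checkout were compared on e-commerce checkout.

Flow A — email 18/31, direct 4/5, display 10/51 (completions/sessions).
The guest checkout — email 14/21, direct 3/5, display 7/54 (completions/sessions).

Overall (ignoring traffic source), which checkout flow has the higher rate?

Email: Flow A 18/31 = 58.1%, the guest checkout 14/21 = 66.7% → the guest checkout
Direct: Flow A 4/5 = 80.0%, the guest checkout 3/5 = 60.0% → Flow A
Display: Flow A 10/51 = 19.6%, the guest checkout 7/54 = 13.0% → Flow A
Overall: Flow A 32/87 = 36.8%, the guest checkout 24/80 = 30.0% → Flow A
(Neither sweeps every traffic group, but Flow A has the higher pooled rate.)

Flow A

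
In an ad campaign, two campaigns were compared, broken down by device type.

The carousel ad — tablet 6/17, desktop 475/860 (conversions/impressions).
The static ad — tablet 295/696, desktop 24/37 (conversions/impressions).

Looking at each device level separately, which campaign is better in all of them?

Tablet: the carousel ad 6/17 = 35.3%, the static ad 295/696 = 42.4% → the static ad
Desktop: the carousel ad 475/860 = 55.2%, the static ad 24/37 = 64.9% → the static ad
The static ad has the higher rate in both groups.

the static ad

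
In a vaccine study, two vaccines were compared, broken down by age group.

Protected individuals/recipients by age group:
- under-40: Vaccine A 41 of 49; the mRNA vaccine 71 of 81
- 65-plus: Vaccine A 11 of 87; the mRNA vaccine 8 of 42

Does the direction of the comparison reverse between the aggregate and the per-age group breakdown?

Under-40: Vaccine A 41/49 = 83.7%, the mRNA vaccine 71/81 = 87.7% → the mRNA vaccine
65-plus: Vaccine A 11/87 = 12.6%, the mRNA vaccine 8/42 = 19.0% → the mRNA vaccine
Overall: Vaccine A 52/136 = 38.2%, the mRNA vaccine 79/123 = 64.2% → the mRNA vaccine
The mRNA vaccine wins overall and in every age group — no reversal.

No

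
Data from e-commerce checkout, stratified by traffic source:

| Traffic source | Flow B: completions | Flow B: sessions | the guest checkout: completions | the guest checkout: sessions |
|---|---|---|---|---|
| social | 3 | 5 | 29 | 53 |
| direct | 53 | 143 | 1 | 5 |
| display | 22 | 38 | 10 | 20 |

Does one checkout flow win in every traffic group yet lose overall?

Yes

Social: Flow B 3/5 = 60.0%, the guest checkout 29/53 = 54.7% → Flow B
Direct: Flow B 53/143 = 37.1%, the guest checkout 1/5 = 20.0% → Flow B
Display: Flow B 22/38 = 57.9%, the guest checkout 10/20 = 50.0% → Flow B
Overall: Flow B 78/186 = 41.9%, the guest checkout 40/78 = 51.3% → the guest checkout
Flow B wins each traffic group but the guest checkout wins overall — the comparison reverses. Flow B's sessions skew toward direct, which has a lower base rate.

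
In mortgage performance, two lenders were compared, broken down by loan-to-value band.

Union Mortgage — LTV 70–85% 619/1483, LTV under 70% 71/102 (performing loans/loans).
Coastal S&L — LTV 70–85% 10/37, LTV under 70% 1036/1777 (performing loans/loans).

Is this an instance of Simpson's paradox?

Yes

LTV 70–85%: Union Mortgage 619/1483 = 41.7%, Coastal S&L 10/37 = 27.0% → Union Mortgage
LTV under 70%: Union Mortgage 71/102 = 69.6%, Coastal S&L 1036/1777 = 58.3% → Union Mortgage
Overall: Union Mortgage 690/1585 = 43.5%, Coastal S&L 1046/1814 = 57.7% → Coastal S&L
Union Mortgage wins each loan-to-value group but Coastal S&L wins overall — the comparison reverses. Union Mortgage's loans skew toward LTV 70–85%, which has a lower base rate.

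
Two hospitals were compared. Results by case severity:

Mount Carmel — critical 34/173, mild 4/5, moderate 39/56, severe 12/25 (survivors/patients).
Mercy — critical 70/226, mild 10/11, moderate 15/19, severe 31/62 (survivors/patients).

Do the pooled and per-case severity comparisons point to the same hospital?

Critical: Mount Carmel 34/173 = 19.7%, Mercy 70/226 = 31.0% → Mercy
Mild: Mount Carmel 4/5 = 80.0%, Mercy 10/11 = 90.9% → Mercy
Moderate: Mount Carmel 39/56 = 69.6%, Mercy 15/19 = 78.9% → Mercy
Severe: Mount Carmel 12/25 = 48.0%, Mercy 31/62 = 50.0% → Mercy
Overall: Mount Carmel 89/259 = 34.4%, Mercy 126/318 = 39.6% → Mercy
Mercy wins overall and in every case group — no reversal.

Yes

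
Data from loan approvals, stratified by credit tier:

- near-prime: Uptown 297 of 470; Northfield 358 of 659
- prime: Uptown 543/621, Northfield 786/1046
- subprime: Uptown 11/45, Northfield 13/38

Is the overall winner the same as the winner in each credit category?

No

Near-prime: Uptown 297/470 = 63.2%, Northfield 358/659 = 54.3% → Uptown
Prime: Uptown 543/621 = 87.4%, Northfield 786/1046 = 75.1% → Uptown
Subprime: Uptown 11/45 = 24.4%, Northfield 13/38 = 34.2% → Northfield
Overall: Uptown 851/1136 = 74.9%, Northfield 1157/1743 = 66.4% → Uptown
Neither sweeps: Uptown wins 2 of 3 groups, Northfield wins 1. Uptown wins overall but not every group — no Simpson reversal.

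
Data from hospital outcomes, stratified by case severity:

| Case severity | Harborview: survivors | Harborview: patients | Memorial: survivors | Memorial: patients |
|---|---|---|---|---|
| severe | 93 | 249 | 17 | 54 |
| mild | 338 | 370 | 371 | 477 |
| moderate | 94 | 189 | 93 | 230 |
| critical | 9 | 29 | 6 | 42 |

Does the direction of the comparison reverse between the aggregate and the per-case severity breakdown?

No

Severe: Harborview 93/249 = 37.3%, Memorial 17/54 = 31.5% → Harborview
Mild: Harborview 338/370 = 91.4%, Memorial 371/477 = 77.8% → Harborview
Moderate: Harborview 94/189 = 49.7%, Memorial 93/230 = 40.4% → Harborview
Critical: Harborview 9/29 = 31.0%, Memorial 6/42 = 14.3% → Harborview
Overall: Harborview 534/837 = 63.8%, Memorial 487/803 = 60.6% → Harborview
Harborview wins overall and in every case group — no reversal.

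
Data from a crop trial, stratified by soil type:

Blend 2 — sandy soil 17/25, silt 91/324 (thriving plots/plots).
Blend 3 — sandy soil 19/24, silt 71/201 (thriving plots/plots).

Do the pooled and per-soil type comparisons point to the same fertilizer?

Yes

Sandy soil: Blend 2 17/25 = 68.0%, Blend 3 19/24 = 79.2% → Blend 3
Silt: Blend 2 91/324 = 28.1%, Blend 3 71/201 = 35.3% → Blend 3
Overall: Blend 2 108/349 = 30.9%, Blend 3 90/225 = 40.0% → Blend 3
Blend 3 wins overall and in every soil group — no reversal.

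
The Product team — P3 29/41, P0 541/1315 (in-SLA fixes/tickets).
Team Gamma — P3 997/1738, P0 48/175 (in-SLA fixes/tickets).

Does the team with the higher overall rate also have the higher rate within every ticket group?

No

P3: the Product team 29/41 = 70.7%, Team Gamma 997/1738 = 57.4% → the Product team
P0: the Product team 541/1315 = 41.1%, Team Gamma 48/175 = 27.4% → the Product team
Overall: the Product team 570/1356 = 42.0%, Team Gamma 1045/1913 = 54.6% → Team Gamma
The Product team wins each ticket group but Team Gamma wins overall — the comparison reverses. The Product team's tickets skew toward P0, which has a lower base rate.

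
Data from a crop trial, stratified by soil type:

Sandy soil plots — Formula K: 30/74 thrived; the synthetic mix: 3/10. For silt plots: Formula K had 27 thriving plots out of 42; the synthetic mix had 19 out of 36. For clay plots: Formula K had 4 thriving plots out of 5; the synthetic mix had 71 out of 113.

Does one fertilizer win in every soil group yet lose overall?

Yes

Sandy soil: Formula K 30/74 = 40.5%, the synthetic mix 3/10 = 30.0% → Formula K
Silt: Formula K 27/42 = 64.3%, the synthetic mix 19/36 = 52.8% → Formula K
Clay: Formula K 4/5 = 80.0%, the synthetic mix 71/113 = 62.8% → Formula K
Overall: Formula K 61/121 = 50.4%, the synthetic mix 93/159 = 58.5% → the synthetic mix
Formula K wins each soil group but the synthetic mix wins overall — the comparison reverses. Formula K's plots skew toward sandy soil, which has a lower base rate.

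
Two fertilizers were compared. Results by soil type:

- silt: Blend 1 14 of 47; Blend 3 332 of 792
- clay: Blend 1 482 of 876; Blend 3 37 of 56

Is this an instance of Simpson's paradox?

Silt: Blend 1 14/47 = 29.8%, Blend 3 332/792 = 41.9% → Blend 3
Clay: Blend 1 482/876 = 55.0%, Blend 3 37/56 = 66.1% → Blend 3
Overall: Blend 1 496/923 = 53.7%, Blend 3 369/848 = 43.5% → Blend 1
Blend 3 wins each soil group but Blend 1 wins overall — the comparison reverses. Blend 3's plots skew toward silt, which has a lower base rate.

Yes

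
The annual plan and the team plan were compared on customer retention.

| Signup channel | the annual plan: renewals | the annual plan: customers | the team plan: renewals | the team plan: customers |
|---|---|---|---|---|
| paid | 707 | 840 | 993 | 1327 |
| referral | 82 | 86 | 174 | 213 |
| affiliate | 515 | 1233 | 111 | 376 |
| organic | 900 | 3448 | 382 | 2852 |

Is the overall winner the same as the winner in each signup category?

Yes

Paid: the annual plan 707/840 = 84.2%, the team plan 993/1327 = 74.8% → the annual plan
Referral: the annual plan 82/86 = 95.3%, the team plan 174/213 = 81.7% → the annual plan
Affiliate: the annual plan 515/1233 = 41.8%, the team plan 111/376 = 29.5% → the annual plan
Organic: the annual plan 900/3448 = 26.1%, the team plan 382/2852 = 13.4% → the annual plan
Overall: the annual plan 2204/5607 = 39.3%, the team plan 1660/4768 = 34.8% → the annual plan
The annual plan wins overall and in every signup group — no reversal.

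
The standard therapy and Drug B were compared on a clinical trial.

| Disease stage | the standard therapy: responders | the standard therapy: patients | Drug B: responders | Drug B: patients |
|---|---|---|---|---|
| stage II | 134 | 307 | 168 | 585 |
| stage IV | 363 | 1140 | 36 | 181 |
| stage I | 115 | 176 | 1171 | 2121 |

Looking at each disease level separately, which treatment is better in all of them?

the standard therapy

Stage II: the standard therapy 134/307 = 43.6%, Drug B 168/585 = 28.7% → the standard therapy
Stage IV: the standard therapy 363/1140 = 31.8%, Drug B 36/181 = 19.9% → the standard therapy
Stage I: the standard therapy 115/176 = 65.3%, Drug B 1171/2121 = 55.2% → the standard therapy
The standard therapy has the higher rate in all 3 groups.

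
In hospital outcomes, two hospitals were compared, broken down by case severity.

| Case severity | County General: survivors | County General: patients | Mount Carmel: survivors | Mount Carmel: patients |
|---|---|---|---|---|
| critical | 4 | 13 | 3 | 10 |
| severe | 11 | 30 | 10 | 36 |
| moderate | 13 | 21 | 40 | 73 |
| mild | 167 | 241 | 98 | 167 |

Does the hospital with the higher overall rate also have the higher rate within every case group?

Yes

Critical: County General 4/13 = 30.8%, Mount Carmel 3/10 = 30.0% → County General
Severe: County General 11/30 = 36.7%, Mount Carmel 10/36 = 27.8% → County General
Moderate: County General 13/21 = 61.9%, Mount Carmel 40/73 = 54.8% → County General
Mild: County General 167/241 = 69.3%, Mount Carmel 98/167 = 58.7% → County General
Overall: County General 195/305 = 63.9%, Mount Carmel 151/286 = 52.8% → County General
County General wins overall and in every case group — no reversal.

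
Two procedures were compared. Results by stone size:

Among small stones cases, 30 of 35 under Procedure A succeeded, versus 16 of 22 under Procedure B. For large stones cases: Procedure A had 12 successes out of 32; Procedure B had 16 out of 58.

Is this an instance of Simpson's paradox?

Small stones: Procedure A 30/35 = 85.7%, Procedure B 16/22 = 72.7% → Procedure A
Large stones: Procedure A 12/32 = 37.5%, Procedure B 16/58 = 27.6% → Procedure A
Overall: Procedure A 42/67 = 62.7%, Procedure B 32/80 = 40.0% → Procedure A
Procedure A wins overall and in every stone group — no reversal.

No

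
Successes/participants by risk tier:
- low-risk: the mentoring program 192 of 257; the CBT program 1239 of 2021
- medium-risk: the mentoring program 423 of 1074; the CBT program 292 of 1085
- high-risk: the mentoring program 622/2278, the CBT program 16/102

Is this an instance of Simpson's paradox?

Yes

Low-risk: the mentoring program 192/257 = 74.7%, the CBT program 1239/2021 = 61.3% → the mentoring program
Medium-risk: the mentoring program 423/1074 = 39.4%, the CBT program 292/1085 = 26.9% → the mentoring program
High-risk: the mentoring program 622/2278 = 27.3%, the CBT program 16/102 = 15.7% → the mentoring program
Overall: the mentoring program 1237/3609 = 34.3%, the CBT program 1547/3208 = 48.2% → the CBT program
The mentoring program wins each risk group but the CBT program wins overall — the comparison reverses. The mentoring program's participants skew toward high-risk, which has a lower base rate.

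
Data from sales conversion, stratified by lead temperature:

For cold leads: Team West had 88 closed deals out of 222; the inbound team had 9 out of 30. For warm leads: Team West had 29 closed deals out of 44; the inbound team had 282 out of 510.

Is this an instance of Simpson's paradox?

Yes

Cold: Team West 88/222 = 39.6%, the inbound team 9/30 = 30.0% → Team West
Warm: Team West 29/44 = 65.9%, the inbound team 282/510 = 55.3% → Team West
Overall: Team West 117/266 = 44.0%, the inbound team 291/540 = 53.9% → the inbound team
Team West wins each lead group but the inbound team wins overall — the comparison reverses. Team West's leads skew toward cold, which has a lower base rate.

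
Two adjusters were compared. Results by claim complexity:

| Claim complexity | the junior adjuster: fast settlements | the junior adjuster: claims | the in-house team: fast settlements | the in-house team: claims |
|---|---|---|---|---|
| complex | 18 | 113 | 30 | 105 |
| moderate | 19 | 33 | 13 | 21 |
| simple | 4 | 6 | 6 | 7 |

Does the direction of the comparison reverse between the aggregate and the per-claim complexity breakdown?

Complex: the junior adjuster 18/113 = 15.9%, the in-house team 30/105 = 28.6% → the in-house team
Moderate: the junior adjuster 19/33 = 57.6%, the in-house team 13/21 = 61.9% → the in-house team
Simple: the junior adjuster 4/6 = 66.7%, the in-house team 6/7 = 85.7% → the in-house team
Overall: the junior adjuster 41/152 = 27.0%, the in-house team 49/133 = 36.8% → the in-house team
The in-house team wins overall and in every claim group — no reversal.

No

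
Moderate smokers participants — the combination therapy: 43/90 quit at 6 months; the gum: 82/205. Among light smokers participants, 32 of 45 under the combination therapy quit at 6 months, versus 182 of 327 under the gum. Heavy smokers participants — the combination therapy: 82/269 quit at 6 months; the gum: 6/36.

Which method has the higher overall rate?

the gum

Moderate smokers: the combination therapy 43/90 = 47.8%, the gum 82/205 = 40.0% → the combination therapy
Light smokers: the combination therapy 32/45 = 71.1%, the gum 182/327 = 55.7% → the combination therapy
Heavy smokers: the combination therapy 82/269 = 30.5%, the gum 6/36 = 16.7% → the combination therapy
Overall: the combination therapy 157/404 = 38.9%, the gum 270/568 = 47.5% → the gum
(The combination therapy wins every dependence group but the gum wins overall — the combination therapy's participants skew toward the low-rate heavy smokers group.)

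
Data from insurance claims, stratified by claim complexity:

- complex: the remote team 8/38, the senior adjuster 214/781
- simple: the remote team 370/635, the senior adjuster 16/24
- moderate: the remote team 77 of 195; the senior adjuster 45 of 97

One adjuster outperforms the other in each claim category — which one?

Complex: the remote team 8/38 = 21.1%, the senior adjuster 214/781 = 27.4% → the senior adjuster
Simple: the remote team 370/635 = 58.3%, the senior adjuster 16/24 = 66.7% → the senior adjuster
Moderate: the remote team 77/195 = 39.5%, the senior adjuster 45/97 = 46.4% → the senior adjuster
The senior adjuster has the higher rate in all 3 groups.

the senior adjuster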